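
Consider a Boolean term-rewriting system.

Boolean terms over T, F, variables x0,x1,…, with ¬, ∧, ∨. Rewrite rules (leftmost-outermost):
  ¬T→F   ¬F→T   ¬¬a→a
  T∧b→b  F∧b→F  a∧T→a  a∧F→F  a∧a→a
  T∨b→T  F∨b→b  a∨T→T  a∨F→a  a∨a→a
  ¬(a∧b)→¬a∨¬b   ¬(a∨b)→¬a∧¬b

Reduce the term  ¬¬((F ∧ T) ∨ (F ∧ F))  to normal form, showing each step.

  start: ¬¬((F ∧ T) ∨ (F ∧ F))
  →1  (F ∧ T) ∨ (F ∧ F)
  →2  F ∨ (F ∧ F)
  →3  F ∧ F
  →4  F

Answer: normal form = F  (in 4 steps)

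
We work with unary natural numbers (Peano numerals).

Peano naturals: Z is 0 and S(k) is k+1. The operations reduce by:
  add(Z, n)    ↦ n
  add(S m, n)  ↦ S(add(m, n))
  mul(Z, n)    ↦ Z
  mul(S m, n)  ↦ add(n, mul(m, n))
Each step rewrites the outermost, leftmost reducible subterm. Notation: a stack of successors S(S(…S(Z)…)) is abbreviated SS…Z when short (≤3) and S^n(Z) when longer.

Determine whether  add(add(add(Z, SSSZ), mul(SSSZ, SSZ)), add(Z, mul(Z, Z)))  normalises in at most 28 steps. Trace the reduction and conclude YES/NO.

Answer: NO — after 28 steps the term is S(S(S(S(S(S(S(S(S(add(Z, mul(Z, Z))))))))))), not yet normal

Reduction:
  start: add(add(add(Z, SSSZ), mul(SSSZ, SSZ)), add(Z, mul(Z, Z)))
  [1] add(add(SSSZ, mul(SSSZ, SSZ)), add(Z, mul(Z, Z)))
  [2] add(S(add(SSZ, mul(SSSZ, SSZ))), add(Z, mul(Z, Z)))
  [3] S(add(add(SSZ, mul(SSSZ, SSZ)), add(Z, mul(Z, Z))))
  [4] S(add(S(add(SZ, mul(SSSZ, SSZ))), add(Z, mul(Z, Z))))
  [5] S(S(add(add(SZ, mul(SSSZ, SSZ)), add(Z, mul(Z, Z)))))
  [6] S(S(add(S(add(Z, mul(SSSZ, SSZ))), add(Z, mul(Z, Z)))))
  [7] S(S(S(add(add(Z, mul(SSSZ, SSZ)), add(Z, mul(Z, Z))))))
  [8] S(S(S(add(mul(SSSZ, SSZ), add(Z, mul(Z, Z))))))
  [9] S(S(S(add(add(SSZ, mul(SSZ, SSZ)), add(Z, mul(Z, Z))))))
  [10] S(S(S(add(S(add(SZ, mul(SSZ, SSZ))), add(Z, mul(Z, Z))))))
  [11] S(S(S(S(add(add(SZ, mul(SSZ, SSZ)), add(Z, mul(Z, Z)))))))
  [12] S(S(S(S(add(S(add(Z, mul(SSZ, SSZ))), add(Z, mul(Z, Z)))))))
  [13] S(S(S(S(S(add(add(Z, mul(SSZ, SSZ)), add(Z, mul(Z, Z))))))))
  [14] S(S(S(S(S(add(mul(SSZ, SSZ), add(Z, mul(Z, Z))))))))
  [15] S(S(S(S(S(add(add(SSZ, mul(SZ, SSZ)), add(Z, mul(Z, Z))))))))
  [16] S(S(S(S(S(add(S(add(SZ, mul(SZ, SSZ))), add(Z, mul(Z, Z))))))))
  [17] S(S(S(S(S(S(add(add(SZ, mul(SZ, SSZ)), add(Z, mul(Z, Z)))))))))
  [18] S(S(S(S(S(S(add(S(add(Z, mul(SZ, SSZ))), add(Z, mul(Z, Z)))))))))
  [19] S(S(S(S(S(S(S(add(add(Z, mul(SZ, SSZ)), add(Z, mul(Z, Z))))))))))
  [20] S(S(S(S(S(S(S(add(mul(SZ, SSZ), add(Z, mul(Z, Z))))))))))
  [21] S(S(S(S(S(S(S(add(add(SSZ, mul(Z, SSZ)), add(Z, mul(Z, Z))))))))))
  [22] S(S(S(S(S(S(S(add(S(add(SZ, mul(Z, SSZ))), add(Z, mul(Z, Z))))))))))
  [23] S(S(S(S(S(S(S(S(add(add(SZ, mul(Z, SSZ)), add(Z, mul(Z, Z)))))))))))
  [24] S(S(S(S(S(S(S(S(add(S(add(Z, mul(Z, SSZ))), add(Z, mul(Z, Z)))))))))))
  [25] S(S(S(S(S(S(S(S(S(add(add(Z, mul(Z, SSZ)), add(Z, mul(Z, Z))))))))))))
  [26] S(S(S(S(S(S(S(S(S(add(mul(Z, SSZ), add(Z, mul(Z, Z))))))))))))
  [27] S(S(S(S(S(S(S(S(S(add(Z, add(Z, mul(Z, Z))))))))))))
  [28] S(S(S(S(S(S(S(S(S(add(Z, mul(Z, Z)))))))))))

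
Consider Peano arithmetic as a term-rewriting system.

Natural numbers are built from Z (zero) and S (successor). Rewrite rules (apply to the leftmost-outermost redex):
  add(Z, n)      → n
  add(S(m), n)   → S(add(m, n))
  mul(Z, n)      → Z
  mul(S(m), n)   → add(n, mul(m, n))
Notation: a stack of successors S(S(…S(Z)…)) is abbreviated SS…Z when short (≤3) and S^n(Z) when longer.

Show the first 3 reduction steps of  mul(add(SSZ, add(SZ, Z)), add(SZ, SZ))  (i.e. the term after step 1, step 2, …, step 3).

Answer: after 3 steps: add(S(add(Z, SZ)), mul(add(SZ, add(SZ, Z)), add(SZ, SZ)))

Reduction:
  start: mul(add(SSZ, add(SZ, Z)), add(SZ, SZ))
  [1] mul(S(add(SZ, add(SZ, Z))), add(SZ, SZ))
  [2] add(add(SZ, SZ), mul(add(SZ, add(SZ, Z)), add(SZ, SZ)))
  [3] add(S(add(Z, SZ)), mul(add(SZ, add(SZ, Z)), add(SZ, SZ)))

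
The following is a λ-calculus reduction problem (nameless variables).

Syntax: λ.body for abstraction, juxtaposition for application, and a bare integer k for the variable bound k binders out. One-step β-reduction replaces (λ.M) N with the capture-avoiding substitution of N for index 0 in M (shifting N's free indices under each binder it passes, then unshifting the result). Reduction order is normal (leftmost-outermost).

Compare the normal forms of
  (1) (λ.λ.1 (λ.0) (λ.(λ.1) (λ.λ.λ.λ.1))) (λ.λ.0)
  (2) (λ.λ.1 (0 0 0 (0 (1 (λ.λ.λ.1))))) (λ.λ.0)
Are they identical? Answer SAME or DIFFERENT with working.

Term A:
  start: (λ.λ.1 (λ.0) (λ.(λ.1) (λ.λ.λ.λ.1))) (λ.λ.0)
  step 1: λ.(λ.λ.0) (λ.0) (λ.(λ.1) (λ.λ.λ.λ.1))
  step 2: λ.(λ.0) (λ.(λ.1) (λ.λ.λ.λ.1))
  step 3: λ.λ.(λ.1) (λ.λ.λ.λ.1)
  step 4: λ.λ.0

Term B:
  start: (λ.λ.1 (0 0 0 (0 (1 (λ.λ.λ.1))))) (λ.λ.0)
  step 1: λ.(λ.λ.0) (0 0 0 (0 ((λ.λ.0) (λ.λ.λ.1))))
  step 2: λ.λ.0

Answer: SAME — A ⇓ λ.λ.0, B ⇓ λ.λ.0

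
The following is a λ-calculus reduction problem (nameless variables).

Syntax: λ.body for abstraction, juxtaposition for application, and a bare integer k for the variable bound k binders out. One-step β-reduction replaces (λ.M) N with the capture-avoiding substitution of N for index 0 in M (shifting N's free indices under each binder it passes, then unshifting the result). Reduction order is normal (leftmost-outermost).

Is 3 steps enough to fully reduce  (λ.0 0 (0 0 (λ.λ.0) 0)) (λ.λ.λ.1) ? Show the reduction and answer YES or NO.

  start: (λ.0 0 (0 0 (λ.λ.0) 0)) (λ.λ.λ.1)
  [1] (λ.λ.λ.1) (λ.λ.λ.1) ((λ.λ.λ.1) (λ.λ.λ.1) (λ.λ.0) (λ.λ.λ.1))
  [2] (λ.λ.1) ((λ.λ.λ.1) (λ.λ.λ.1) (λ.λ.0) (λ.λ.λ.1))
  [3] λ.(λ.λ.λ.1) (λ.λ.λ.1) (λ.λ.0) (λ.λ.λ.1)

Answer: NO — after 3 steps the term is λ.(λ.λ.λ.1) (λ.λ.λ.1) (λ.λ.0) (λ.λ.λ.1), not yet normal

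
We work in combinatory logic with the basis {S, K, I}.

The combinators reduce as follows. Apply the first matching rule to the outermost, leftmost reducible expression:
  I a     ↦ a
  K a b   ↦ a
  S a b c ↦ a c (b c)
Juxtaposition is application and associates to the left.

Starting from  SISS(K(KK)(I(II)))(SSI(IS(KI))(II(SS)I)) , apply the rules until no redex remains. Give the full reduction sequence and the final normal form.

Answer: normal form = SK(SKK)  (in 42 steps)

Reduction:
  start: SISS(K(KK)(I(II)))(SSI(IS(KI))(II(SS)I))
  [1] IS(SS)(K(KK)(I(II)))(SSI(IS(KI))(II(SS)I))
  [2] S(SS)(K(KK)(I(II)))(SSI(IS(KI))(II(SS)I))
  [3] SS(SSI(IS(KI))(II(SS)I))(K(KK)(I(II))(SSI(IS(KI))(II(SS)I)))
  [4] S(K(KK)(I(II))(SSI(IS(KI))(II(SS)I)))(SSI(IS(KI))(II(SS)I)(K(KK)(I(II))(SSI(IS(KI))(II(SS)I))))
  [5] S(KK(SSI(IS(KI))(II(SS)I)))(SSI(IS(KI))(II(SS)I)(K(KK)(I(II))(SSI(IS(KI))(II(SS)I))))
  [6] SK(SSI(IS(KI))(II(SS)I)(K(KK)(I(II))(SSI(IS(KI))(II(SS)I))))
  [7] SK(S(IS(KI))(I(IS(KI)))(II(SS)I)(K(KK)(I(II))(SSI(IS(KI))(II(SS)I))))
  [8] SK(IS(KI)(II(SS)I)(I(IS(KI))(II(SS)I))(K(KK)(I(II))(SSI(IS(KI))(II(SS)I))))
  [9] SK(S(KI)(II(SS)I)(I(IS(KI))(II(SS)I))(K(KK)(I(II))(SSI(IS(KI))(II(SS)I))))
  [10] SK(KI(I(IS(KI))(II(SS)I))(II(SS)I(I(IS(KI))(II(SS)I)))(K(KK)(I(II))(SSI(IS(KI))(II(SS)I))))
  [11] SK(I(II(SS)I(I(IS(KI))(II(SS)I)))(K(KK)(I(II))(SSI(IS(KI))(II(SS)I))))
  [12] SK(II(SS)I(I(IS(KI))(II(SS)I))(K(KK)(I(II))(SSI(IS(KI))(II(SS)I))))
  [13] SK(I(SS)I(I(IS(KI))(II(SS)I))(K(KK)(I(II))(SSI(IS(KI))(II(SS)I))))
  [14] SK(SSI(I(IS(KI))(II(SS)I))(K(KK)(I(II))(SSI(IS(KI))(II(SS)I))))
  [15] SK(S(I(IS(KI))(II(SS)I))(I(I(IS(KI))(II(SS)I)))(K(KK)(I(II))(SSI(IS(KI))(II(SS)I))))
  [16] SK(I(IS(KI))(II(SS)I)(K(KK)(I(II))(SSI(IS(KI))(II(SS)I)))(I(I(IS(KI))(II(SS)I))(K(KK)(I(II))(SSI(IS(KI))(II(SS)I)))))
  [17] SK(IS(KI)(II(SS)I)(K(KK)(I(II))(SSI(IS(KI))(II(SS)I)))(I(I(IS(KI))(II(SS)I))(K(KK)(I(II))(SSI(IS(KI))(II(SS)I)))))
  [18] SK(S(KI)(II(SS)I)(K(KK)(I(II))(SSI(IS(KI))(II(SS)I)))(I(I(IS(KI))(II(SS)I))(K(KK)(I(II))(SSI(IS(KI))(II(SS)I)))))
  [19] SK(KI(K(KK)(I(II))(SSI(IS(KI))(II(SS)I)))(II(SS)I(K(KK)(I(II))(SSI(IS(KI))(II(SS)I))))(I(I(IS(KI))(II(SS)I))(K(KK)(I(II))(SSI(IS(KI))(II(SS)I)))))
  [20] SK(I(II(SS)I(K(KK)(I(II))(SSI(IS(KI))(II(SS)I))))(I(I(IS(KI))(II(SS)I))(K(KK)(I(II))(SSI(IS(KI))(II(SS)I)))))
  [21] SK(II(SS)I(K(KK)(I(II))(SSI(IS(KI))(II(SS)I)))(I(I(IS(KI))(II(SS)I))(K(KK)(I(II))(SSI(IS(KI))(II(SS)I)))))
  [22] SK(I(SS)I(K(KK)(I(II))(SSI(IS(KI))(II(SS)I)))(I(I(IS(KI))(II(SS)I))(K(KK)(I(II))(SSI(IS(KI))(II(SS)I)))))
  [23] SK(SSI(K(KK)(I(II))(SSI(IS(KI))(II(SS)I)))(I(I(IS(KI))(II(SS)I))(K(KK)(I(II))(SSI(IS(KI))(II(SS)I)))))
  [24] SK(S(K(KK)(I(II))(SSI(IS(KI))(II(SS)I)))(I(K(KK)(I(II))(SSI(IS(KI))(II(SS)I))))(I(I(IS(KI))(II(SS)I))(K(KK)(I(II))(SSI(IS(KI))(II(SS)I)))))
  [25] SK(K(KK)(I(II))(SSI(IS(KI))(II(SS)I))(I(I(IS(KI))(II(SS)I))(K(KK)(I(II))(SSI(IS(KI))(II(SS)I))))(I(K(KK)(I(II))(SSI(IS(KI))(II(SS)I)))(I(I(IS(KI))(II(SS)I))(K(KK)(I(II))(SSI(IS(KI))(II(SS)I))))))
  [26] SK(KK(SSI(IS(KI))(II(SS)I))(I(I(IS(KI))(II(SS)I))(K(KK)(I(II))(SSI(IS(KI))(II(SS)I))))(I(K(KK)(I(II))(SSI(IS(KI))(II(SS)I)))(I(I(IS(KI))(II(SS)I))(K(KK)(I(II))(SSI(IS(KI))(II(SS)I))))))
  [27] SK(K(I(I(IS(KI))(II(SS)I))(K(KK)(I(II))(SSI(IS(KI))(II(SS)I))))(I(K(KK)(I(II))(SSI(IS(KI))(II(SS)I)))(I(I(IS(KI))(II(SS)I))(K(KK)(I(II))(SSI(IS(KI))(II(SS)I))))))
  [28] SK(I(I(IS(KI))(II(SS)I))(K(KK)(I(II))(SSI(IS(KI))(II(SS)I))))
  [29] SK(I(IS(KI))(II(SS)I)(K(KK)(I(II))(SSI(IS(KI))(II(SS)I))))
  [30] SK(IS(KI)(II(SS)I)(K(KK)(I(II))(SSI(IS(KI))(II(SS)I))))
  [31] SK(S(KI)(II(SS)I)(K(KK)(I(II))(SSI(IS(KI))(II(SS)I))))
  [32] SK(KI(K(KK)(I(II))(SSI(IS(KI))(II(SS)I)))(II(SS)I(K(KK)(I(II))(SSI(IS(KI))(II(SS)I)))))
  [33] SK(I(II(SS)I(K(KK)(I(II))(SSI(IS(KI))(II(SS)I)))))
  [34] SK(II(SS)I(K(KK)(I(II))(SSI(IS(KI))(II(SS)I))))
  [35] SK(I(SS)I(K(KK)(I(II))(SSI(IS(KI))(II(SS)I))))
  [36] SK(SSI(K(KK)(I(II))(SSI(IS(KI))(II(SS)I))))
  [37] SK(S(K(KK)(I(II))(SSI(IS(KI))(II(SS)I)))(I(K(KK)(I(II))(SSI(IS(KI))(II(SS)I)))))
  [38] SK(S(KK(SSI(IS(KI))(II(SS)I)))(I(K(KK)(I(II))(SSI(IS(KI))(II(SS)I)))))
  [39] SK(SK(I(K(KK)(I(II))(SSI(IS(KI))(II(SS)I)))))
  [40] SK(SK(K(KK)(I(II))(SSI(IS(KI))(II(SS)I))))
  [41] SK(SK(KK(SSI(IS(KI))(II(SS)I))))
  [42] SK(SKK)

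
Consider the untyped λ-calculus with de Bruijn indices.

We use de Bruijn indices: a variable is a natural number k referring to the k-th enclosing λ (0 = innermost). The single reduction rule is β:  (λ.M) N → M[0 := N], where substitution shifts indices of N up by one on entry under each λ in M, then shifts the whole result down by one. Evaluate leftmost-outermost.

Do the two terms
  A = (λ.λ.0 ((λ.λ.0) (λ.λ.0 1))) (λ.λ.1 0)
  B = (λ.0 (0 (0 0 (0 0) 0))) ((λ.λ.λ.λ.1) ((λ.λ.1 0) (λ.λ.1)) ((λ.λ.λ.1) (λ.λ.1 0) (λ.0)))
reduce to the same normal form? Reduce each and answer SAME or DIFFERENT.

Term A:
  start: (λ.λ.0 ((λ.λ.0) (λ.λ.0 1))) (λ.λ.1 0)
  →1  λ.0 ((λ.λ.0) (λ.λ.0 1))
  →2  λ.0 (λ.0)

Term B:
  start: (λ.0 (0 (0 0 (0 0) 0))) ((λ.λ.λ.λ.1) ((λ.λ.1 0) (λ.λ.1)) ((λ.λ.λ.1) (λ.λ.1 0) (λ.0)))
  →1  (λ.λ.λ.λ.1) ((λ.λ.1 0) (λ.λ.1)) ((λ.λ.λ.1) (λ.λ.1 0) (λ.0)) ((λ.λ.λ.λ.1) ((λ.λ.1 0) (λ.λ.1)) ((λ.λ.λ.1) (λ.λ.1 0) (λ.0)) ((λ.λ.λ.λ.1) ((λ.λ.1 0) (λ.λ.1)) ((λ.λ.λ.1) (λ.λ.1 0) (λ.0)) ((λ.λ.λ.λ.1) ((λ.λ.1 0) (λ.λ.1)) ((λ.λ.λ.1) (λ.λ.1 0) (λ.0))) ((λ.λ.λ.λ.1) ((λ.λ.1 0) (λ.λ.1)) ((λ.λ.λ.1) (λ.λ.1 0) (λ.0)) ((λ.λ.λ.λ.1) ((λ.λ.1 0) (λ.λ.1)) ((λ.λ.λ.1) (λ.λ.1 0) (λ.0)))) ((λ.λ.λ.λ.1) ((λ.λ.1 0) (λ.λ.1)) ((λ.λ.λ.1) (λ.λ.1 0) (λ.0)))))
  →2  (λ.λ.λ.1) ((λ.λ.λ.1) (λ.λ.1 0) (λ.0)) ((λ.λ.λ.λ.1) ((λ.λ.1 0) (λ.λ.1)) ((λ.λ.λ.1) (λ.λ.1 0) (λ.0)) ((λ.λ.λ.λ.1) ((λ.λ.1 0) (λ.λ.1)) ((λ.λ.λ.1) (λ.λ.1 0) (λ.0)) ((λ.λ.λ.λ.1) ((λ.λ.1 0) (λ.λ.1)) ((λ.λ.λ.1) (λ.λ.1 0) (λ.0))) ((λ.λ.λ.λ.1) ((λ.λ.1 0) (λ.λ.1)) ((λ.λ.λ.1) (λ.λ.1 0) (λ.0)) ((λ.λ.λ.λ.1) ((λ.λ.1 0) (λ.λ.1)) ((λ.λ.λ.1) (λ.λ.1 0) (λ.0)))) ((λ.λ.λ.λ.1) ((λ.λ.1 0) (λ.λ.1)) ((λ.λ.λ.1) (λ.λ.1 0) (λ.0)))))
  →3  (λ.λ.1) ((λ.λ.λ.λ.1) ((λ.λ.1 0) (λ.λ.1)) ((λ.λ.λ.1) (λ.λ.1 0) (λ.0)) ((λ.λ.λ.λ.1) ((λ.λ.1 0) (λ.λ.1)) ((λ.λ.λ.1) (λ.λ.1 0) (λ.0)) ((λ.λ.λ.λ.1) ((λ.λ.1 0) (λ.λ.1)) ((λ.λ.λ.1) (λ.λ.1 0) (λ.0))) ((λ.λ.λ.λ.1) ((λ.λ.1 0) (λ.λ.1)) ((λ.λ.λ.1) (λ.λ.1 0) (λ.0)) ((λ.λ.λ.λ.1) ((λ.λ.1 0) (λ.λ.1)) ((λ.λ.λ.1) (λ.λ.1 0) (λ.0)))) ((λ.λ.λ.λ.1) ((λ.λ.1 0) (λ.λ.1)) ((λ.λ.λ.1) (λ.λ.1 0) (λ.0)))))
  →4  λ.(λ.λ.λ.λ.1) ((λ.λ.1 0) (λ.λ.1)) ((λ.λ.λ.1) (λ.λ.1 0) (λ.0)) ((λ.λ.λ.λ.1) ((λ.λ.1 0) (λ.λ.1)) ((λ.λ.λ.1) (λ.λ.1 0) (λ.0)) ((λ.λ.λ.λ.1) ((λ.λ.1 0) (λ.λ.1)) ((λ.λ.λ.1) (λ.λ.1 0) (λ.0))) ((λ.λ.λ.λ.1) ((λ.λ.1 0) (λ.λ.1)) ((λ.λ.λ.1) (λ.λ.1 0) (λ.0)) ((λ.λ.λ.λ.1) ((λ.λ.1 0) (λ.λ.1)) ((λ.λ.λ.1) (λ.λ.1 0) (λ.0)))) ((λ.λ.λ.λ.1) ((λ.λ.1 0) (λ.λ.1)) ((λ.λ.λ.1) (λ.λ.1 0) (λ.0))))
  →5  λ.(λ.λ.λ.1) ((λ.λ.λ.1) (λ.λ.1 0) (λ.0)) ((λ.λ.λ.λ.1) ((λ.λ.1 0) (λ.λ.1)) ((λ.λ.λ.1) (λ.λ.1 0) (λ.0)) ((λ.λ.λ.λ.1) ((λ.λ.1 0) (λ.λ.1)) ((λ.λ.λ.1) (λ.λ.1 0) (λ.0))) ((λ.λ.λ.λ.1) ((λ.λ.1 0) (λ.λ.1)) ((λ.λ.λ.1) (λ.λ.1 0) (λ.0)) ((λ.λ.λ.λ.1) ((λ.λ.1 0) (λ.λ.1)) ((λ.λ.λ.1) (λ.λ.1 0) (λ.0)))) ((λ.λ.λ.λ.1) ((λ.λ.1 0) (λ.λ.1)) ((λ.λ.λ.1) (λ.λ.1 0) (λ.0))))
  →6  λ.(λ.λ.1) ((λ.λ.λ.λ.1) ((λ.λ.1 0) (λ.λ.1)) ((λ.λ.λ.1) (λ.λ.1 0) (λ.0)) ((λ.λ.λ.λ.1) ((λ.λ.1 0) (λ.λ.1)) ((λ.λ.λ.1) (λ.λ.1 0) (λ.0))) ((λ.λ.λ.λ.1) ((λ.λ.1 0) (λ.λ.1)) ((λ.λ.λ.1) (λ.λ.1 0) (λ.0)) ((λ.λ.λ.λ.1) ((λ.λ.1 0) (λ.λ.1)) ((λ.λ.λ.1) (λ.λ.1 0) (λ.0)))) ((λ.λ.λ.λ.1) ((λ.λ.1 0) (λ.λ.1)) ((λ.λ.λ.1) (λ.λ.1 0) (λ.0))))
  →7  λ.λ.(λ.λ.λ.λ.1) ((λ.λ.1 0) (λ.λ.1)) ((λ.λ.λ.1) (λ.λ.1 0) (λ.0)) ((λ.λ.λ.λ.1) ((λ.λ.1 0) (λ.λ.1)) ((λ.λ.λ.1) (λ.λ.1 0) (λ.0))) ((λ.λ.λ.λ.1) ((λ.λ.1 0) (λ.λ.1)) ((λ.λ.λ.1) (λ.λ.1 0) (λ.0)) ((λ.λ.λ.λ.1) ((λ.λ.1 0) (λ.λ.1)) ((λ.λ.λ.1) (λ.λ.1 0) (λ.0)))) ((λ.λ.λ.λ.1) ((λ.λ.1 0) (λ.λ.1)) ((λ.λ.λ.1) (λ.λ.1 0) (λ.0)))
  →8  λ.λ.(λ.λ.λ.1) ((λ.λ.λ.1) (λ.λ.1 0) (λ.0)) ((λ.λ.λ.λ.1) ((λ.λ.1 0) (λ.λ.1)) ((λ.λ.λ.1) (λ.λ.1 0) (λ.0))) ((λ.λ.λ.λ.1) ((λ.λ.1 0) (λ.λ.1)) ((λ.λ.λ.1) (λ.λ.1 0) (λ.0)) ((λ.λ.λ.λ.1) ((λ.λ.1 0) (λ.λ.1)) ((λ.λ.λ.1) (λ.λ.1 0) (λ.0)))) ((λ.λ.λ.λ.1) ((λ.λ.1 0) (λ.λ.1)) ((λ.λ.λ.1) (λ.λ.1 0) (λ.0)))
  →9  λ.λ.(λ.λ.1) ((λ.λ.λ.λ.1) ((λ.λ.1 0) (λ.λ.1)) ((λ.λ.λ.1) (λ.λ.1 0) (λ.0))) ((λ.λ.λ.λ.1) ((λ.λ.1 0) (λ.λ.1)) ((λ.λ.λ.1) (λ.λ.1 0) (λ.0)) ((λ.λ.λ.λ.1) ((λ.λ.1 0) (λ.λ.1)) ((λ.λ.λ.1) (λ.λ.1 0) (λ.0)))) ((λ.λ.λ.λ.1) ((λ.λ.1 0) (λ.λ.1)) ((λ.λ.λ.1) (λ.λ.1 0) (λ.0)))
  →10  λ.λ.(λ.(λ.λ.λ.λ.1) ((λ.λ.1 0) (λ.λ.1)) ((λ.λ.λ.1) (λ.λ.1 0) (λ.0))) ((λ.λ.λ.λ.1) ((λ.λ.1 0) (λ.λ.1)) ((λ.λ.λ.1) (λ.λ.1 0) (λ.0)) ((λ.λ.λ.λ.1) ((λ.λ.1 0) (λ.λ.1)) ((λ.λ.λ.1) (λ.λ.1 0) (λ.0)))) ((λ.λ.λ.λ.1) ((λ.λ.1 0) (λ.λ.1)) ((λ.λ.λ.1) (λ.λ.1 0) (λ.0)))
  →11  λ.λ.(λ.λ.λ.λ.1) ((λ.λ.1 0) (λ.λ.1)) ((λ.λ.λ.1) (λ.λ.1 0) (λ.0)) ((λ.λ.λ.λ.1) ((λ.λ.1 0) (λ.λ.1)) ((λ.λ.λ.1) (λ.λ.1 0) (λ.0)))
  →12  λ.λ.(λ.λ.λ.1) ((λ.λ.λ.1) (λ.λ.1 0) (λ.0)) ((λ.λ.λ.λ.1) ((λ.λ.1 0) (λ.λ.1)) ((λ.λ.λ.1) (λ.λ.1 0) (λ.0)))
  →13  λ.λ.(λ.λ.1) ((λ.λ.λ.λ.1) ((λ.λ.1 0) (λ.λ.1)) ((λ.λ.λ.1) (λ.λ.1 0) (λ.0)))
  →14  λ.λ.λ.(λ.λ.λ.λ.1) ((λ.λ.1 0) (λ.λ.1)) ((λ.λ.λ.1) (λ.λ.1 0) (λ.0))
  →15  λ.λ.λ.(λ.λ.λ.1) ((λ.λ.λ.1) (λ.λ.1 0) (λ.0))
  →16  λ.λ.λ.λ.λ.1

Answer: DIFFERENT — A ⇓ λ.0 (λ.0), B ⇓ λ.λ.λ.λ.λ.1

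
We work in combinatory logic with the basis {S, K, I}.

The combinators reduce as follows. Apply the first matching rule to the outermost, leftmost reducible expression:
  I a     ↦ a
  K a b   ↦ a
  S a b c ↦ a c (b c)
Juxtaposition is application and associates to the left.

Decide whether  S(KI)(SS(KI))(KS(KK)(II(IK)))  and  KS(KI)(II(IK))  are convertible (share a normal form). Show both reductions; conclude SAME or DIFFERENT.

Term A:
  start: S(KI)(SS(KI))(KS(KK)(II(IK)))
  →1  KI(KS(KK)(II(IK)))(SS(KI)(KS(KK)(II(IK))))
  →2  I(SS(KI)(KS(KK)(II(IK))))
  →3  SS(KI)(KS(KK)(II(IK)))
  →4  S(KS(KK)(II(IK)))(KI(KS(KK)(II(IK))))
  →5  S(S(II(IK)))(KI(KS(KK)(II(IK))))
  →6  S(S(I(IK)))(KI(KS(KK)(II(IK))))
  →7  S(S(IK))(KI(KS(KK)(II(IK))))
  →8  S(SK)(KI(KS(KK)(II(IK))))
  →9  S(SK)I

Term B:
  start: KS(KI)(II(IK))
  →1  S(II(IK))
  →2  S(I(IK))
  →3  S(IK)
  →4  SK

Answer: DIFFERENT — A ⇓ S(SK)I, B ⇓ SK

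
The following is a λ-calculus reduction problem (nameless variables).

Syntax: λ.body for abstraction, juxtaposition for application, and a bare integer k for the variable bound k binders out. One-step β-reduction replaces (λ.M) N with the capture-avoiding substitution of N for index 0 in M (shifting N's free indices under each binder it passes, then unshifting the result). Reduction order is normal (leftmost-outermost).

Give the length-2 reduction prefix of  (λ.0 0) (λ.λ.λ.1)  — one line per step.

  start: (λ.0 0) (λ.λ.λ.1)
  [1] (λ.λ.λ.1) (λ.λ.λ.1)
  [2] λ.λ.1

Answer: after 2 steps: λ.λ.1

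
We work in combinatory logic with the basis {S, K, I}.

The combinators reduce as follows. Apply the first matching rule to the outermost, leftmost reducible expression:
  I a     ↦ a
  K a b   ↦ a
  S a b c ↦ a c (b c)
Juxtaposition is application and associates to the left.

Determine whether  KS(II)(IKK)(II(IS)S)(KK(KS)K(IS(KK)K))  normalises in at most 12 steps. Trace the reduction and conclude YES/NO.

Answer: YES — reaches normal form K(SSK) in 9 ≤ 12 steps

Working:
  start: KS(II)(IKK)(II(IS)S)(KK(KS)K(IS(KK)K))
  →1  S(IKK)(II(IS)S)(KK(KS)K(IS(KK)K))
  →2  IKK(KK(KS)K(IS(KK)K))(II(IS)S(KK(KS)K(IS(KK)K)))
  →3  KK(KK(KS)K(IS(KK)K))(II(IS)S(KK(KS)K(IS(KK)K)))
  →4  K(II(IS)S(KK(KS)K(IS(KK)K)))
  →5  K(I(IS)S(KK(KS)K(IS(KK)K)))
  →6  K(ISS(KK(KS)K(IS(KK)K)))
  →7  K(SS(KK(KS)K(IS(KK)K)))
  →8  K(SS(KK(IS(KK)K)))
  →9  K(SSK)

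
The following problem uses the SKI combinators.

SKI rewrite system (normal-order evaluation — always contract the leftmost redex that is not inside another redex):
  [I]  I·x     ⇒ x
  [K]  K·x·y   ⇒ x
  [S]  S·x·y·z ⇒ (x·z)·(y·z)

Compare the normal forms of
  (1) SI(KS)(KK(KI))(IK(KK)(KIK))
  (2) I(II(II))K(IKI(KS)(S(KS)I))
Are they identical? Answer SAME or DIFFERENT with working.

Answer: DIFFERENT — A ⇓ S, B ⇓ K(S(KS)I)

Derivation:
Term A:
  start: SI(KS)(KK(KI))(IK(KK)(KIK))
  →1  I(KK(KI))(KS(KK(KI)))(IK(KK)(KIK))
  →2  KK(KI)(KS(KK(KI)))(IK(KK)(KIK))
  →3  K(KS(KK(KI)))(IK(KK)(KIK))
  →4  KS(KK(KI))
  →5  S

Term B:
  start: I(II(II))K(IKI(KS)(S(KS)I))
  →1  II(II)K(IKI(KS)(S(KS)I))
  →2  I(II)K(IKI(KS)(S(KS)I))
  →3  IIK(IKI(KS)(S(KS)I))
  →4  IK(IKI(KS)(S(KS)I))
  →5  K(IKI(KS)(S(KS)I))
  →6  K(KI(KS)(S(KS)I))
  →7  K(I(S(KS)I))
  →8  K(S(KS)I)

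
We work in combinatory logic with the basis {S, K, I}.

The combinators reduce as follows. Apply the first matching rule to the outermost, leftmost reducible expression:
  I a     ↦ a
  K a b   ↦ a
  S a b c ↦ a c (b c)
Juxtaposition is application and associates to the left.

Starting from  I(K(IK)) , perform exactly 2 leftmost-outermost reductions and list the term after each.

  start: I(K(IK))
  →1  K(IK)
  →2  KK

Answer: after 2 steps: KK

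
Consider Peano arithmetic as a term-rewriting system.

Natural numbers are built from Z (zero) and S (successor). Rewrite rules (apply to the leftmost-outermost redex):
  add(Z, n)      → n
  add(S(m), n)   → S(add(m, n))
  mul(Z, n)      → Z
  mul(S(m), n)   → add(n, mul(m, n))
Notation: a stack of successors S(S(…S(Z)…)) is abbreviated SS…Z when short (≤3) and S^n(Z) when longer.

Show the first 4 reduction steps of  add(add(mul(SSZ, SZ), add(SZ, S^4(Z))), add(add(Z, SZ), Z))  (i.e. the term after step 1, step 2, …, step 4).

Answer: after 4 steps: S(add(add(add(Z, mul(SZ, SZ)), add(SZ, S^4(Z))), add(add(Z, SZ), Z)))

Working:
  start: add(add(mul(SSZ, SZ), add(SZ, S^4(Z))), add(add(Z, SZ), Z))
  →1  add(add(add(SZ, mul(SZ, SZ)), add(SZ, S^4(Z))), add(add(Z, SZ), Z))
  →2  add(add(S(add(Z, mul(SZ, SZ))), add(SZ, S^4(Z))), add(add(Z, SZ), Z))
  →3  add(S(add(add(Z, mul(SZ, SZ)), add(SZ, S^4(Z)))), add(add(Z, SZ), Z))
  →4  S(add(add(add(Z, mul(SZ, SZ)), add(SZ, S^4(Z))), add(add(Z, SZ), Z)))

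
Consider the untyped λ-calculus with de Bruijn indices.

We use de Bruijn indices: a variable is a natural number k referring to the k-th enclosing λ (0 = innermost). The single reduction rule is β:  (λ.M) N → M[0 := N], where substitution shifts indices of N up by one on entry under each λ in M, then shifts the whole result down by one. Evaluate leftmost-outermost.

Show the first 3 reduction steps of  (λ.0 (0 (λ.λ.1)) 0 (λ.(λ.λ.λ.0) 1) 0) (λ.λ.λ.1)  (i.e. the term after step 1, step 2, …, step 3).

Answer: after 3 steps: (λ.λ.λ.λ.1) (λ.(λ.λ.λ.0) (λ.λ.λ.1)) (λ.λ.λ.1)

Derivation:
  start: (λ.0 (0 (λ.λ.1)) 0 (λ.(λ.λ.λ.0) 1) 0) (λ.λ.λ.1)
  step 1: (λ.λ.λ.1) ((λ.λ.λ.1) (λ.λ.1)) (λ.λ.λ.1) (λ.(λ.λ.λ.0) (λ.λ.λ.1)) (λ.λ.λ.1)
  step 2: (λ.λ.1) (λ.λ.λ.1) (λ.(λ.λ.λ.0) (λ.λ.λ.1)) (λ.λ.λ.1)
  step 3: (λ.λ.λ.λ.1) (λ.(λ.λ.λ.0) (λ.λ.λ.1)) (λ.λ.λ.1)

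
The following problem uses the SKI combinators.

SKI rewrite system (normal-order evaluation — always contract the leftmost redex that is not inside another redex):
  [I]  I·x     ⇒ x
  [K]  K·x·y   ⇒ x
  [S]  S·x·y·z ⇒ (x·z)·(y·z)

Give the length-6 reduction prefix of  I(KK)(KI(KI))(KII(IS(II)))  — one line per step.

Answer: after 6 steps: K(SI)

Working:
  start: I(KK)(KI(KI))(KII(IS(II)))
  [1] KK(KI(KI))(KII(IS(II)))
  [2] K(KII(IS(II)))
  [3] K(I(IS(II)))
  [4] K(IS(II))
  [5] K(S(II))
  [6] K(SI)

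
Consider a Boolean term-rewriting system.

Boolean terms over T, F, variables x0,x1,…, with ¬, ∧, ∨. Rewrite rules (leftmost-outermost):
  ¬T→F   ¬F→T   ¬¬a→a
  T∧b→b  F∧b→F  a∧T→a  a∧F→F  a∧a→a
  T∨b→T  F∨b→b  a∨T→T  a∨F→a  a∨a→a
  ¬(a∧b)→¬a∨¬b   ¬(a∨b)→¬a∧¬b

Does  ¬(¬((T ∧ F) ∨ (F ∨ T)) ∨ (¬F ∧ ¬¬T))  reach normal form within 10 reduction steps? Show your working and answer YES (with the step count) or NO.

Answer: NO — after 10 steps the term is ¬T, not yet normal

Working:
  start: ¬(¬((T ∧ F) ∨ (F ∨ T)) ∨ (¬F ∧ ¬¬T))
  [1] ¬¬((T ∧ F) ∨ (F ∨ T)) ∧ ¬(¬F ∧ ¬¬T)
  [2] ((T ∧ F) ∨ (F ∨ T)) ∧ ¬(¬F ∧ ¬¬T)
  [3] (F ∨ (F ∨ T)) ∧ ¬(¬F ∧ ¬¬T)
  [4] (F ∨ T) ∧ ¬(¬F ∧ ¬¬T)
  [5] T ∧ ¬(¬F ∧ ¬¬T)
  [6] ¬(¬F ∧ ¬¬T)
  [7] ¬¬F ∨ ¬¬¬T
  [8] F ∨ ¬¬¬T
  [9] ¬¬¬T
  [10] ¬T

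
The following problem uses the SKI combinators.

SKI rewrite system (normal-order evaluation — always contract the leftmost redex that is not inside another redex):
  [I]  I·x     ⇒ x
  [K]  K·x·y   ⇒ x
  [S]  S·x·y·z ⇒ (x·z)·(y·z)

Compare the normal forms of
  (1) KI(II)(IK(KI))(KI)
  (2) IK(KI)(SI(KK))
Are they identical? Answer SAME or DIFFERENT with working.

Term A:
  start: KI(II)(IK(KI))(KI)
  step 1: I(IK(KI))(KI)
  step 2: IK(KI)(KI)
  step 3: K(KI)(KI)
  step 4: KI

Term B:
  start: IK(KI)(SI(KK))
  step 1: K(KI)(SI(KK))
  step 2: KI

Answer: SAME — A ⇓ KI, B ⇓ KI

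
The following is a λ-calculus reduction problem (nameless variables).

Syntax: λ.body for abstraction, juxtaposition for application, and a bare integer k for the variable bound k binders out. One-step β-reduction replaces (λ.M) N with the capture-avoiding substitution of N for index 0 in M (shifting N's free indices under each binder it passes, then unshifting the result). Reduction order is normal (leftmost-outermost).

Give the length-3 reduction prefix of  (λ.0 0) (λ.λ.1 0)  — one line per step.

Answer: after 3 steps: λ.λ.1 0

Reduction:
  start: (λ.0 0) (λ.λ.1 0)
  [1] (λ.λ.1 0) (λ.λ.1 0)
  [2] λ.(λ.λ.1 0) 0
  [3] λ.λ.1 0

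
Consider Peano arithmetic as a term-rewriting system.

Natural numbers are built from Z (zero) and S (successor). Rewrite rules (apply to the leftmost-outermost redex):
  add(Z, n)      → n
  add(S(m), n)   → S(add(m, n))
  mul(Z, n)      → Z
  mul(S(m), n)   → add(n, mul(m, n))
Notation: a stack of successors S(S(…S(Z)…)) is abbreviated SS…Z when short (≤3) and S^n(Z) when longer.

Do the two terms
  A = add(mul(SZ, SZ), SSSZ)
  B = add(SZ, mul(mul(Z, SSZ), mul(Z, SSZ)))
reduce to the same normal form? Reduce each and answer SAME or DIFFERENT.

Answer: DIFFERENT — A ⇓ S^4(Z), B ⇓ SZ

Reduction:
Term A:
  start: add(mul(SZ, SZ), SSSZ)
  →1  add(add(SZ, mul(Z, SZ)), SSSZ)
  →2  add(S(add(Z, mul(Z, SZ))), SSSZ)
  →3  S(add(add(Z, mul(Z, SZ)), SSSZ))
  →4  S(add(mul(Z, SZ), SSSZ))
  →5  S(add(Z, SSSZ))
  →6  S^4(Z)

Term B:
  start: add(SZ, mul(mul(Z, SSZ), mul(Z, SSZ)))
  →1  S(add(Z, mul(mul(Z, SSZ), mul(Z, SSZ))))
  →2  S(mul(mul(Z, SSZ), mul(Z, SSZ)))
  →3  S(mul(Z, mul(Z, SSZ)))
  →4  SZ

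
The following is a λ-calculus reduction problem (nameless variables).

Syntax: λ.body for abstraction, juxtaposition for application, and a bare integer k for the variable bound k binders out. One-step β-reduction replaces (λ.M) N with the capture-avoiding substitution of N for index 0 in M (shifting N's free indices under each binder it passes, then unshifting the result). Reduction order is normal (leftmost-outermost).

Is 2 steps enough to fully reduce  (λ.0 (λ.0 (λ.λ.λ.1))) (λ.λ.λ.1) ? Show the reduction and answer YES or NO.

  start: (λ.0 (λ.0 (λ.λ.λ.1))) (λ.λ.λ.1)
  [1] (λ.λ.λ.1) (λ.0 (λ.λ.λ.1))
  [2] λ.λ.1

Answer: YES — reaches normal form λ.λ.1 in 2 ≤ 2 steps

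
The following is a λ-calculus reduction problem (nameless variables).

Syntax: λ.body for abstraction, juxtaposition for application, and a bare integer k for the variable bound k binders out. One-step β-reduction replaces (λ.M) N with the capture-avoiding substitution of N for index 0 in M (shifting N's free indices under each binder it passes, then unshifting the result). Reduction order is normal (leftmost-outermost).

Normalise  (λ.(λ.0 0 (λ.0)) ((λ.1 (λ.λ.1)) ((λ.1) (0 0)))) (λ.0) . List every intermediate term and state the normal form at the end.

  start: (λ.(λ.0 0 (λ.0)) ((λ.1 (λ.λ.1)) ((λ.1) (0 0)))) (λ.0)
  step 1: (λ.0 0 (λ.0)) ((λ.(λ.0) (λ.λ.1)) ((λ.λ.0) ((λ.0) (λ.0))))
  step 2: (λ.(λ.0) (λ.λ.1)) ((λ.λ.0) ((λ.0) (λ.0))) ((λ.(λ.0) (λ.λ.1)) ((λ.λ.0) ((λ.0) (λ.0)))) (λ.0)
  step 3: (λ.0) (λ.λ.1) ((λ.(λ.0) (λ.λ.1)) ((λ.λ.0) ((λ.0) (λ.0)))) (λ.0)
  step 4: (λ.λ.1) ((λ.(λ.0) (λ.λ.1)) ((λ.λ.0) ((λ.0) (λ.0)))) (λ.0)
  step 5: (λ.(λ.(λ.0) (λ.λ.1)) ((λ.λ.0) ((λ.0) (λ.0)))) (λ.0)
  step 6: (λ.(λ.0) (λ.λ.1)) ((λ.λ.0) ((λ.0) (λ.0)))
  step 7: (λ.0) (λ.λ.1)
  step 8: λ.λ.1

Answer: normal form = λ.λ.1  (in 8 steps)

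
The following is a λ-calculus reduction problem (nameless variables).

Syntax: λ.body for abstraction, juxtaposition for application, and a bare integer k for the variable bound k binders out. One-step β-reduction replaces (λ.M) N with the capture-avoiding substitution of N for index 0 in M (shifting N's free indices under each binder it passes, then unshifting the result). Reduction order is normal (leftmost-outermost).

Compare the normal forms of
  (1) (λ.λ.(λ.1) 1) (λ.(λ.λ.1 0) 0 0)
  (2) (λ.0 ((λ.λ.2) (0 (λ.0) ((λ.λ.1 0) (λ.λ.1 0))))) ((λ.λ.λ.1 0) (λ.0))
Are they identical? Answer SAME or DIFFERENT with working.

Answer: DIFFERENT — A ⇓ λ.0, B ⇓ λ.λ.λ.1 0

Reduction:
Term A:
  start: (λ.λ.(λ.1) 1) (λ.(λ.λ.1 0) 0 0)
  →1  λ.(λ.1) (λ.(λ.λ.1 0) 0 0)
  →2  λ.0

Term B:
  start: (λ.0 ((λ.λ.2) (0 (λ.0) ((λ.λ.1 0) (λ.λ.1 0))))) ((λ.λ.λ.1 0) (λ.0))
  →1  (λ.λ.λ.1 0) (λ.0) ((λ.λ.(λ.λ.λ.1 0) (λ.0)) ((λ.λ.λ.1 0) (λ.0) (λ.0) ((λ.λ.1 0) (λ.λ.1 0))))
  →2  (λ.λ.1 0) ((λ.λ.(λ.λ.λ.1 0) (λ.0)) ((λ.λ.λ.1 0) (λ.0) (λ.0) ((λ.λ.1 0) (λ.λ.1 0))))
  →3  λ.(λ.λ.(λ.λ.λ.1 0) (λ.0)) ((λ.λ.λ.1 0) (λ.0) (λ.0) ((λ.λ.1 0) (λ.λ.1 0))) 0
  →4  λ.(λ.(λ.λ.λ.1 0) (λ.0)) 0
  →5  λ.(λ.λ.λ.1 0) (λ.0)
  →6  λ.λ.λ.1 0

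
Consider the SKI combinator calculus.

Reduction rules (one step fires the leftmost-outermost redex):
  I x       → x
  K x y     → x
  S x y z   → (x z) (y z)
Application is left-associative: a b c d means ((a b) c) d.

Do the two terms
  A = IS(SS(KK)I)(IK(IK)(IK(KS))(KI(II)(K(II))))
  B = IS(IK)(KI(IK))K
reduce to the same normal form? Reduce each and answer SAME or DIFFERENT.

Answer: DIFFERENT — A ⇓ S(SIK)(K(KI)), B ⇓ K

Reduction:
Term A:
  start: IS(SS(KK)I)(IK(IK)(IK(KS))(KI(II)(K(II))))
  step 1: S(SS(KK)I)(IK(IK)(IK(KS))(KI(II)(K(II))))
  step 2: S(SI(KKI))(IK(IK)(IK(KS))(KI(II)(K(II))))
  step 3: S(SIK)(IK(IK)(IK(KS))(KI(II)(K(II))))
  step 4: S(SIK)(K(IK)(IK(KS))(KI(II)(K(II))))
  step 5: S(SIK)(IK(KI(II)(K(II))))
  step 6: S(SIK)(K(KI(II)(K(II))))
  step 7: S(SIK)(K(I(K(II))))
  step 8: S(SIK)(K(K(II)))
  step 9: S(SIK)(K(KI))

Term B:
  start: IS(IK)(KI(IK))K
  step 1: S(IK)(KI(IK))K
  step 2: IKK(KI(IK)K)
  step 3: KK(KI(IK)K)
  step 4: K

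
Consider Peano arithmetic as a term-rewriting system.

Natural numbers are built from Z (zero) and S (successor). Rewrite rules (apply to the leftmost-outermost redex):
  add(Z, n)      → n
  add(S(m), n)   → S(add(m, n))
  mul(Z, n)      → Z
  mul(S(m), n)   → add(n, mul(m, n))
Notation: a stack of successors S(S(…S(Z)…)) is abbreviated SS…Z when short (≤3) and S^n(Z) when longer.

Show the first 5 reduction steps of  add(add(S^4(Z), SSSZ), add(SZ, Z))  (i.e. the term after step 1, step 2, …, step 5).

Answer: after 5 steps: S(S(add(S(add(SZ, SSSZ)), add(SZ, Z))))

Derivation:
  start: add(add(S^4(Z), SSSZ), add(SZ, Z))
  step 1: add(S(add(SSSZ, SSSZ)), add(SZ, Z))
  step 2: S(add(add(SSSZ, SSSZ), add(SZ, Z)))
  step 3: S(add(S(add(SSZ, SSSZ)), add(SZ, Z)))
  step 4: S(S(add(add(SSZ, SSSZ), add(SZ, Z))))
  step 5: S(S(add(S(add(SZ, SSSZ)), add(SZ, Z))))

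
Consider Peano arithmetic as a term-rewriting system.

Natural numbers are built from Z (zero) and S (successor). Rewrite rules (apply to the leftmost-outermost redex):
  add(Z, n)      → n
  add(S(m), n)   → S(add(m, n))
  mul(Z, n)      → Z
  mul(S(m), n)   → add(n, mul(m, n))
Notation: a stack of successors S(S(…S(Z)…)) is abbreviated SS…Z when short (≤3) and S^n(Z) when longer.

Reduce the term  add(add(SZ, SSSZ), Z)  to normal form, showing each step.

  start: add(add(SZ, SSSZ), Z)
  step 1: add(S(add(Z, SSSZ)), Z)
  step 2: S(add(add(Z, SSSZ), Z))
  step 3: S(add(SSSZ, Z))
  step 4: S(S(add(SSZ, Z)))
  step 5: S(S(S(add(SZ, Z))))
  step 6: S(S(S(S(add(Z, Z)))))
  step 7: S^4(Z)

Answer: normal form = S^4(Z)  (in 7 steps)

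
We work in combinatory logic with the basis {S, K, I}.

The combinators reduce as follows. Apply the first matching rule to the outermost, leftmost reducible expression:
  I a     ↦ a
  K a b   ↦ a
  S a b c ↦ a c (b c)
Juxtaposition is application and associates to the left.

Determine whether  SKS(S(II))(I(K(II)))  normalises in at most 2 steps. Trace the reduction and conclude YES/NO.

  start: SKS(S(II))(I(K(II)))
  step 1: K(S(II))(S(S(II)))(I(K(II)))
  step 2: S(II)(I(K(II)))

Answer: NO — after 2 steps the term is S(II)(I(K(II))), not yet normal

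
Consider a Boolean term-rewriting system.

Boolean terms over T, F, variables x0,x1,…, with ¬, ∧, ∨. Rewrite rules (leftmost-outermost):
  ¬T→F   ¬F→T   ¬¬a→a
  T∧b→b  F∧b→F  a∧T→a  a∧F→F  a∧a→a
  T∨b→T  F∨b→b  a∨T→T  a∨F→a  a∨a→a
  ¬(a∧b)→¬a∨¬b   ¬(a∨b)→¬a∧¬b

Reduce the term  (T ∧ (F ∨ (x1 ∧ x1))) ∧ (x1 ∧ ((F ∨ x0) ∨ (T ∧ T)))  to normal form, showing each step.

  start: (T ∧ (F ∨ (x1 ∧ x1))) ∧ (x1 ∧ ((F ∨ x0) ∨ (T ∧ T)))
  [1] (F ∨ (x1 ∧ x1)) ∧ (x1 ∧ ((F ∨ x0) ∨ (T ∧ T)))
  [2] (x1 ∧ x1) ∧ (x1 ∧ ((F ∨ x0) ∨ (T ∧ T)))
  [3] x1 ∧ (x1 ∧ ((F ∨ x0) ∨ (T ∧ T)))
  [4] x1 ∧ (x1 ∧ (x0 ∨ (T ∧ T)))
  [5] x1 ∧ (x1 ∧ (x0 ∨ T))
  [6] x1 ∧ (x1 ∧ T)
  [7] x1 ∧ x1
  [8] x1

Answer: normal form = x1  (in 8 steps)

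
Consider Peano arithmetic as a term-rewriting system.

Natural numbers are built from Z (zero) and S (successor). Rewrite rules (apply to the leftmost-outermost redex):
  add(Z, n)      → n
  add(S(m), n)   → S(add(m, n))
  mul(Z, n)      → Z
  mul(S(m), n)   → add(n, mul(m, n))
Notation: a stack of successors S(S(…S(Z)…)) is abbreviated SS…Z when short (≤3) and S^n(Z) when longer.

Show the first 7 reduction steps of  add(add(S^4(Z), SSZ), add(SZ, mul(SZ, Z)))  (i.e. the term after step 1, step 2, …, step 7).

Answer: after 7 steps: S(S(S(add(S(add(Z, SSZ)), add(SZ, mul(SZ, Z))))))

Working:
  start: add(add(S^4(Z), SSZ), add(SZ, mul(SZ, Z)))
  [1] add(S(add(SSSZ, SSZ)), add(SZ, mul(SZ, Z)))
  [2] S(add(add(SSSZ, SSZ), add(SZ, mul(SZ, Z))))
  [3] S(add(S(add(SSZ, SSZ)), add(SZ, mul(SZ, Z))))
  [4] S(S(add(add(SSZ, SSZ), add(SZ, mul(SZ, Z)))))
  [5] S(S(add(S(add(SZ, SSZ)), add(SZ, mul(SZ, Z)))))
  [6] S(S(S(add(add(SZ, SSZ), add(SZ, mul(SZ, Z))))))
  [7] S(S(S(add(S(add(Z, SSZ)), add(SZ, mul(SZ, Z))))))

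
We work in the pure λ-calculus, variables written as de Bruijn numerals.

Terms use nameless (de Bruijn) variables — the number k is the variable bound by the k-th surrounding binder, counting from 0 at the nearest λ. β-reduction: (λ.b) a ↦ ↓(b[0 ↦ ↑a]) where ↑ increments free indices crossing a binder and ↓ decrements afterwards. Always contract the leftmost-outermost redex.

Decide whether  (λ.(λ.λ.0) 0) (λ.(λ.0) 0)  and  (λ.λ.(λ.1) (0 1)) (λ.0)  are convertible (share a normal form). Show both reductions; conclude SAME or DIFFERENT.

Answer: SAME — A ⇓ λ.0, B ⇓ λ.0

Working:
Term A:
  start: (λ.(λ.λ.0) 0) (λ.(λ.0) 0)
  step 1: (λ.λ.0) (λ.(λ.0) 0)
  step 2: λ.0

Term B:
  start: (λ.λ.(λ.1) (0 1)) (λ.0)
  step 1: λ.(λ.1) (0 (λ.0))
  step 2: λ.0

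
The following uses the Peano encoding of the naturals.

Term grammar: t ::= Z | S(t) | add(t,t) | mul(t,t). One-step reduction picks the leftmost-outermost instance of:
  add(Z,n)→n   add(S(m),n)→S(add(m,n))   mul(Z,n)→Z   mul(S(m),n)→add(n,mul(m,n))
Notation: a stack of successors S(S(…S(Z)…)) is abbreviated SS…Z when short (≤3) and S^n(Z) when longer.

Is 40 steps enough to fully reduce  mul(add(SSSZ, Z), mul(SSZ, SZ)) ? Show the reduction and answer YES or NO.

Answer: YES — reaches normal form S^6(Z) in 38 ≤ 40 steps

Reduction:
  start: mul(add(SSSZ, Z), mul(SSZ, SZ))
  →1  mul(S(add(SSZ, Z)), mul(SSZ, SZ))
  →2  add(mul(SSZ, SZ), mul(add(SSZ, Z), mul(SSZ, SZ)))
  →3  add(add(SZ, mul(SZ, SZ)), mul(add(SSZ, Z), mul(SSZ, SZ)))
  →4  add(S(add(Z, mul(SZ, SZ))), mul(add(SSZ, Z), mul(SSZ, SZ)))
  →5  S(add(add(Z, mul(SZ, SZ)), mul(add(SSZ, Z), mul(SSZ, SZ))))
  →6  S(add(mul(SZ, SZ), mul(add(SSZ, Z), mul(SSZ, SZ))))
  →7  S(add(add(SZ, mul(Z, SZ)), mul(add(SSZ, Z), mul(SSZ, SZ))))
  →8  S(add(S(add(Z, mul(Z, SZ))), mul(add(SSZ, Z), mul(SSZ, SZ))))
  →9  S(S(add(add(Z, mul(Z, SZ)), mul(add(SSZ, Z), mul(SSZ, SZ)))))
  →10  S(S(add(mul(Z, SZ), mul(add(SSZ, Z), mul(SSZ, SZ)))))
  →11  S(S(add(Z, mul(add(SSZ, Z), mul(SSZ, SZ)))))
  →12  S(S(mul(add(SSZ, Z), mul(SSZ, SZ))))
  →13  S(S(mul(S(add(SZ, Z)), mul(SSZ, SZ))))
  →14  S(S(add(mul(SSZ, SZ), mul(add(SZ, Z), mul(SSZ, SZ)))))
  →15  S(S(add(add(SZ, mul(SZ, SZ)), mul(add(SZ, Z), mul(SSZ, SZ)))))
  →16  S(S(add(S(add(Z, mul(SZ, SZ))), mul(add(SZ, Z), mul(SSZ, SZ)))))
  →17  S(S(S(add(add(Z, mul(SZ, SZ)), mul(add(SZ, Z), mul(SSZ, SZ))))))
  →18  S(S(S(add(mul(SZ, SZ), mul(add(SZ, Z), mul(SSZ, SZ))))))
  →19  S(S(S(add(add(SZ, mul(Z, SZ)), mul(add(SZ, Z), mul(SSZ, SZ))))))
  →20  S(S(S(add(S(add(Z, mul(Z, SZ))), mul(add(SZ, Z), mul(SSZ, SZ))))))
  →21  S(S(S(S(add(add(Z, mul(Z, SZ)), mul(add(SZ, Z), mul(SSZ, SZ)))))))
  →22  S(S(S(S(add(mul(Z, SZ), mul(add(SZ, Z), mul(SSZ, SZ)))))))
  →23  S(S(S(S(add(Z, mul(add(SZ, Z), mul(SSZ, SZ)))))))
  →24  S(S(S(S(mul(add(SZ, Z), mul(SSZ, SZ))))))
  →25  S(S(S(S(mul(S(add(Z, Z)), mul(SSZ, SZ))))))
  →26  S(S(S(S(add(mul(SSZ, SZ), mul(add(Z, Z), mul(SSZ, SZ)))))))
  →27  S(S(S(S(add(add(SZ, mul(SZ, SZ)), mul(add(Z, Z), mul(SSZ, SZ)))))))
  →28  S(S(S(S(add(S(add(Z, mul(SZ, SZ))), mul(add(Z, Z), mul(SSZ, SZ)))))))
  →29  S(S(S(S(S(add(add(Z, mul(SZ, SZ)), mul(add(Z, Z), mul(SSZ, SZ))))))))
  →30  S(S(S(S(S(add(mul(SZ, SZ), mul(add(Z, Z), mul(SSZ, SZ))))))))
  →31  S(S(S(S(S(add(add(SZ, mul(Z, SZ)), mul(add(Z, Z), mul(SSZ, SZ))))))))
  →32  S(S(S(S(S(add(S(add(Z, mul(Z, SZ))), mul(add(Z, Z), mul(SSZ, SZ))))))))
  →33  S(S(S(S(S(S(add(add(Z, mul(Z, SZ)), mul(add(Z, Z), mul(SSZ, SZ)))))))))
  →34  S(S(S(S(S(S(add(mul(Z, SZ), mul(add(Z, Z), mul(SSZ, SZ)))))))))
  →35  S(S(S(S(S(S(add(Z, mul(add(Z, Z), mul(SSZ, SZ)))))))))
  →36  S(S(S(S(S(S(mul(add(Z, Z), mul(SSZ, SZ))))))))
  →37  S(S(S(S(S(S(mul(Z, mul(SSZ, SZ))))))))
  →38  S^6(Z)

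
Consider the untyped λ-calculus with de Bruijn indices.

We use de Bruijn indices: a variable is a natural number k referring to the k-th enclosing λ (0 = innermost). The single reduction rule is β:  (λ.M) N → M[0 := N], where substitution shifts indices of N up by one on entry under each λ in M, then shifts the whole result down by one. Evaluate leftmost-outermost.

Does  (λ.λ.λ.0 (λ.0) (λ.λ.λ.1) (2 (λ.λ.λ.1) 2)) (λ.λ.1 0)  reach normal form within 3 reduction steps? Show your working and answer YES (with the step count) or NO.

  start: (λ.λ.λ.0 (λ.0) (λ.λ.λ.1) (2 (λ.λ.λ.1) 2)) (λ.λ.1 0)
  [1] λ.λ.0 (λ.0) (λ.λ.λ.1) ((λ.λ.1 0) (λ.λ.λ.1) (λ.λ.1 0))
  [2] λ.λ.0 (λ.0) (λ.λ.λ.1) ((λ.(λ.λ.λ.1) 0) (λ.λ.1 0))
  [3] λ.λ.0 (λ.0) (λ.λ.λ.1) ((λ.λ.λ.1) (λ.λ.1 0))

Answer: NO — after 3 steps the term is λ.λ.0 (λ.0) (λ.λ.λ.1) ((λ.λ.λ.1) (λ.λ.1 0)), not yet normal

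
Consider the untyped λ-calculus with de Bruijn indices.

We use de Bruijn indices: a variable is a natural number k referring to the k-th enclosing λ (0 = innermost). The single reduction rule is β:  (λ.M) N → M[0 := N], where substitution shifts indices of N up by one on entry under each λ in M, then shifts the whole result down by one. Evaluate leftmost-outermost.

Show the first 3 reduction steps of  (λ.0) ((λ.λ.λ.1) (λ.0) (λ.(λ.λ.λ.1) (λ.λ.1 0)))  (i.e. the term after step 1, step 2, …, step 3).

  start: (λ.0) ((λ.λ.λ.1) (λ.0) (λ.(λ.λ.λ.1) (λ.λ.1 0)))
  step 1: (λ.λ.λ.1) (λ.0) (λ.(λ.λ.λ.1) (λ.λ.1 0))
  step 2: (λ.λ.1) (λ.(λ.λ.λ.1) (λ.λ.1 0))
  step 3: λ.λ.(λ.λ.λ.1) (λ.λ.1 0)

Answer: after 3 steps: λ.λ.(λ.λ.λ.1) (λ.λ.1 0)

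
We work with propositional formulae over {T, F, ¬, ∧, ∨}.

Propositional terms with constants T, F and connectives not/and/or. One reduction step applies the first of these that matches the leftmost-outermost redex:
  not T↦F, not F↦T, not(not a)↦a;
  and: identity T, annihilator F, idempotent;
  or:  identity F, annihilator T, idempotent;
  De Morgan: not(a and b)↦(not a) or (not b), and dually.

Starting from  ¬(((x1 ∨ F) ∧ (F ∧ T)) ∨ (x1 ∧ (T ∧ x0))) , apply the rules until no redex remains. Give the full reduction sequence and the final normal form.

Answer: normal form = ¬x1 ∨ ¬x0  (in 14 steps)

Working:
  start: ¬(((x1 ∨ F) ∧ (F ∧ T)) ∨ (x1 ∧ (T ∧ x0)))
  step 1: ¬((x1 ∨ F) ∧ (F ∧ T)) ∧ ¬(x1 ∧ (T ∧ x0))
  step 2: (¬(x1 ∨ F) ∨ ¬(F ∧ T)) ∧ ¬(x1 ∧ (T ∧ x0))
  step 3: ((¬x1 ∧ ¬F) ∨ ¬(F ∧ T)) ∧ ¬(x1 ∧ (T ∧ x0))
  step 4: ((¬x1 ∧ T) ∨ ¬(F ∧ T)) ∧ ¬(x1 ∧ (T ∧ x0))
  step 5: (¬x1 ∨ ¬(F ∧ T)) ∧ ¬(x1 ∧ (T ∧ x0))
  step 6: (¬x1 ∨ (¬F ∨ ¬T)) ∧ ¬(x1 ∧ (T ∧ x0))
  step 7: (¬x1 ∨ (T ∨ ¬T)) ∧ ¬(x1 ∧ (T ∧ x0))
  step 8: (¬x1 ∨ T) ∧ ¬(x1 ∧ (T ∧ x0))
  step 9: T ∧ ¬(x1 ∧ (T ∧ x0))
  step 10: ¬(x1 ∧ (T ∧ x0))
  step 11: ¬x1 ∨ ¬(T ∧ x0)
  step 12: ¬x1 ∨ (¬T ∨ ¬x0)
  step 13: ¬x1 ∨ (F ∨ ¬x0)
  step 14: ¬x1 ∨ ¬x0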